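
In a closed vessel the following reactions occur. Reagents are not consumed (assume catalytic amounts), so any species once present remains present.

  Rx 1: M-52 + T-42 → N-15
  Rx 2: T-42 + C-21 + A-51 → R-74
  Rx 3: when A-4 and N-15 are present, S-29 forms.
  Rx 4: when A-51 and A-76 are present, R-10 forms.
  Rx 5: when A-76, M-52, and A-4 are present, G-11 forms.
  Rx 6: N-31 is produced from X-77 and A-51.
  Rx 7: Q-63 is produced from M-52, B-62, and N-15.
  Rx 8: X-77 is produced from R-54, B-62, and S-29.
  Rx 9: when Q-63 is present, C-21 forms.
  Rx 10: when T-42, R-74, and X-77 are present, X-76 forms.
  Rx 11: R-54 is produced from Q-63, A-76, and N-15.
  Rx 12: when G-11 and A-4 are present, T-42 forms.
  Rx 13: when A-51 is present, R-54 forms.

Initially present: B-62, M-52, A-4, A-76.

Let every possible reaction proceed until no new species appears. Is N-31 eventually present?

N-31 would need X-77 and A-51 (Rx 6), but A-51 never forms.

No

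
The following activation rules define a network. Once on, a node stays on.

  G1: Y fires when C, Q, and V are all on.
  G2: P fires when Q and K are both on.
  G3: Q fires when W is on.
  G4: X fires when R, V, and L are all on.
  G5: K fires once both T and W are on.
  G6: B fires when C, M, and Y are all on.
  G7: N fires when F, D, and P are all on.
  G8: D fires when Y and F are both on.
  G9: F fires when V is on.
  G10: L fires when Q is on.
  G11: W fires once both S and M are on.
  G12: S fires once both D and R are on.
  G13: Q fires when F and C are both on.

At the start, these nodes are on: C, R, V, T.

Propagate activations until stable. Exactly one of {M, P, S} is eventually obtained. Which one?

S

G9: V on → F on.
F and C are on, so Q fires (G13).
G1: C, Q, and V on → Y on.
G8: Y and F on → D on.
D and R are on, so S fires (G12).
P would need Q and K (G2), but K never turns on. No rule produces M, and it is not given.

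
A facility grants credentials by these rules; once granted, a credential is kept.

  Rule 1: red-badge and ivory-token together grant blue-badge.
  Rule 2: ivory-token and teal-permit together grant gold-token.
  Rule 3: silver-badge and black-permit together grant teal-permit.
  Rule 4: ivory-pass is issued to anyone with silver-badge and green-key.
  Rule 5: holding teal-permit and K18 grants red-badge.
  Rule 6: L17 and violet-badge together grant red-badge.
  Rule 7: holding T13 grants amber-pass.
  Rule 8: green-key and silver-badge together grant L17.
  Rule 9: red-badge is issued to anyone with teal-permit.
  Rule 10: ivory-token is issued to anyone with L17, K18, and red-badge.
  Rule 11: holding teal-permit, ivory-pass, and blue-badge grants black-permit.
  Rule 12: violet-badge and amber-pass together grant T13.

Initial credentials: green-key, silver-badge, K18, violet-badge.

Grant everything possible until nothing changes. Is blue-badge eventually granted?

Yes

Holding green-key and silver-badge grants L17 (Rule 8).
Holding L17 and violet-badge grants red-badge (Rule 6).
Holding L17, K18, and red-badge grants ivory-token (Rule 10).
Holding red-badge and ivory-token grants blue-badge (Rule 1).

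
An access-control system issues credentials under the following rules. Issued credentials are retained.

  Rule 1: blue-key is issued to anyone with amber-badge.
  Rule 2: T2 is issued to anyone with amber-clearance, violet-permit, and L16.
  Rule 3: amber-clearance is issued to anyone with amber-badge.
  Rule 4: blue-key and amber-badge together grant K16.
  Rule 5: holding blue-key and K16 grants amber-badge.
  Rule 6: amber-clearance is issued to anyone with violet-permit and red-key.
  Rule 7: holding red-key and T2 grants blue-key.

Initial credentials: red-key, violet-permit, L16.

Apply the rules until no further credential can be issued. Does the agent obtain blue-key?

Yes

Holding violet-permit and red-key grants amber-clearance (Rule 6).
Holding amber-clearance, violet-permit, and L16 grants T2 (Rule 2).
Holding red-key and T2 grants blue-key (Rule 7).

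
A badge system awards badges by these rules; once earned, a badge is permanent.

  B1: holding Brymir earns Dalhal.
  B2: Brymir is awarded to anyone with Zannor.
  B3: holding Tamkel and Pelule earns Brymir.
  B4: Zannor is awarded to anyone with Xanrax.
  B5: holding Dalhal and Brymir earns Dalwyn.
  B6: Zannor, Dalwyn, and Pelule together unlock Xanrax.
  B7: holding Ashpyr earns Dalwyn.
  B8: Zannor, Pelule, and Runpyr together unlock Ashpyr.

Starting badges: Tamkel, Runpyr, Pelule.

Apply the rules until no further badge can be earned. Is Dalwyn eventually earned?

With Tamkel and Pelule, Brymir is earned (B3).
With Brymir, Dalhal is earned (B1).
With Dalhal and Brymir, Dalwyn is earned (B5).

Yes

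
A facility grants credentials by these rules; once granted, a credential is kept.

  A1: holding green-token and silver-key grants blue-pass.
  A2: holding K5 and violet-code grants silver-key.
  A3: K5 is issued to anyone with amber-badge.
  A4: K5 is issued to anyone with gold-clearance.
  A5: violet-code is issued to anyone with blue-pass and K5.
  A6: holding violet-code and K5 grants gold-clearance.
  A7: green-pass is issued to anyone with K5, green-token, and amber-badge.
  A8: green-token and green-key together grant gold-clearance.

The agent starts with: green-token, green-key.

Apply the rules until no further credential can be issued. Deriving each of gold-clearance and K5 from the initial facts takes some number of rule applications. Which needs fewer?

gold-clearance

gold-clearance: Holding green-token and green-key grants gold-clearance (A8). [1 rule application]
K5: Holding green-token and green-key grants gold-clearance (A8). Holding gold-clearance grants K5 (A4). [2 rule applications]
gold-clearance needs fewer.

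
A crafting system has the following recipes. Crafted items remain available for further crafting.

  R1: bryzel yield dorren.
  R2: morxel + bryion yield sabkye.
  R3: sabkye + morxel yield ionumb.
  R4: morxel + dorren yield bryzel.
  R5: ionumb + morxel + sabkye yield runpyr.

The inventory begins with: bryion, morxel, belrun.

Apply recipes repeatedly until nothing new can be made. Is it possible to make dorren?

No

dorren would need bryzel (R1), but bryzel is never obtained.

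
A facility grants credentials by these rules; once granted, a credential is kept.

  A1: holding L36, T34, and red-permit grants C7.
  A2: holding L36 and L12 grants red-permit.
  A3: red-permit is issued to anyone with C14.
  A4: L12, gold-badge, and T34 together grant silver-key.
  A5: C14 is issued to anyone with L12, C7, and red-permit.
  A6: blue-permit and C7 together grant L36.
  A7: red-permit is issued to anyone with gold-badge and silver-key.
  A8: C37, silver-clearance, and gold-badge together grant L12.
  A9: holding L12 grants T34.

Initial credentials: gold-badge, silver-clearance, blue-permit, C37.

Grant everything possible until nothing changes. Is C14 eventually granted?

No

C14 would need L12, C7, and red-permit (A5), but C7 is never granted.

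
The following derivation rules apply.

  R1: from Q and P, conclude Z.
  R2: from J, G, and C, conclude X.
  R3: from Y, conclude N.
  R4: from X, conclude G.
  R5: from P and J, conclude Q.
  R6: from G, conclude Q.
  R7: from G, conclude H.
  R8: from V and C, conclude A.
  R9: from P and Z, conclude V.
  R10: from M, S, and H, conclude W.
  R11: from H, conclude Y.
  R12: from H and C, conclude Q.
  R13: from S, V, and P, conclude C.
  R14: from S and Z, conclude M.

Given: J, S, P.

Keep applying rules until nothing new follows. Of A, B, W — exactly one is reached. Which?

P and J hold, so Q follows (R5).
From Q and P, R1 gives Z.
From P and Z, R9 gives V.
From S, V, and P, R13 gives C.
From V and C, R8 gives A.
No rule produces B, and it is not given. W would need M, S, and H (R10), but H is never established.

A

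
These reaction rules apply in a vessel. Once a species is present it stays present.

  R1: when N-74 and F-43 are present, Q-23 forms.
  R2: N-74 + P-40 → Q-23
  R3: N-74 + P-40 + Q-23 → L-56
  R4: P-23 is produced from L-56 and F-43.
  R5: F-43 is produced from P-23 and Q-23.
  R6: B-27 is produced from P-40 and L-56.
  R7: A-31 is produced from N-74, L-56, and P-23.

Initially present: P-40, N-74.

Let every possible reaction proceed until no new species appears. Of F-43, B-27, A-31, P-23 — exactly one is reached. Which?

B-27

N-74 and P-40 present → Q-23 forms (R2).
N-74, P-40, and Q-23 present → L-56 forms (R3).
P-40 and L-56 present → B-27 forms (R6).
A-31 would need N-74, L-56, and P-23 (R7), but P-23 never forms. P-23 would need L-56 and F-43 (R4), but F-43 never forms. F-43 would need P-23 and Q-23 (R5), but P-23 never forms.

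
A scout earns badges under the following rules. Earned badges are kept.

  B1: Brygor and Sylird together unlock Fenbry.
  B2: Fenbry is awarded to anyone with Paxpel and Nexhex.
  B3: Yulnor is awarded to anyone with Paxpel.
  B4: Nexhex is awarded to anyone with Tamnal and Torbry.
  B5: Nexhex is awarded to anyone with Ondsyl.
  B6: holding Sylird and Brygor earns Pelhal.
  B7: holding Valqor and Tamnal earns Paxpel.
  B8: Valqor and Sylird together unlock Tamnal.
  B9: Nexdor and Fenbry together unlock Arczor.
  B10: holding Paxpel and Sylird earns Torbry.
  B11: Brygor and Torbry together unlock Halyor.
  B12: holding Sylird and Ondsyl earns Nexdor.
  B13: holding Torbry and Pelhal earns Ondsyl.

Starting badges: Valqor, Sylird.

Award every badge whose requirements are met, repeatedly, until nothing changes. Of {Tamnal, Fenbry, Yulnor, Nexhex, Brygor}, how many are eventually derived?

With Valqor and Sylird, Tamnal is earned (B8).
With Valqor and Tamnal, Paxpel is earned (B7).
With Paxpel, Yulnor is earned (B3).
With Paxpel and Sylird, Torbry is earned (B10).
With Tamnal and Torbry, Nexhex is earned (B4).
With Paxpel and Nexhex, Fenbry is earned (B2).
Tamnal: reached.
Fenbry: reached.
Yulnor: reached.
Nexhex: reached.
No rule produces Brygor, and it is not given.
Reached: Tamnal, Fenbry, Yulnor, and Nexhex — 4 of the 5.

4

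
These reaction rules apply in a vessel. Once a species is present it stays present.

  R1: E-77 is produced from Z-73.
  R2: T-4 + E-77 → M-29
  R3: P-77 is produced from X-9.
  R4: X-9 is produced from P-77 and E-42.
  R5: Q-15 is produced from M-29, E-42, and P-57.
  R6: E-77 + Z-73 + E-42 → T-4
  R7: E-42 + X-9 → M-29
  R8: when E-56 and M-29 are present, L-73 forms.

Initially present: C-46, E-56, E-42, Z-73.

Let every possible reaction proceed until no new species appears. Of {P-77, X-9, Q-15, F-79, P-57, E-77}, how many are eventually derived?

Z-73 present → E-77 forms (R1).
P-77 would need X-9 (R3), but X-9 never forms.
X-9 would need P-77 and E-42 (R4), but P-77 never forms.
Q-15 would need M-29, E-42, and P-57 (R5), but P-57 never forms.
No rule produces F-79, and it is not given.
No rule produces P-57, and it is not given.
E-77: reached.
Reached: E-77 — 1 of the 6.

1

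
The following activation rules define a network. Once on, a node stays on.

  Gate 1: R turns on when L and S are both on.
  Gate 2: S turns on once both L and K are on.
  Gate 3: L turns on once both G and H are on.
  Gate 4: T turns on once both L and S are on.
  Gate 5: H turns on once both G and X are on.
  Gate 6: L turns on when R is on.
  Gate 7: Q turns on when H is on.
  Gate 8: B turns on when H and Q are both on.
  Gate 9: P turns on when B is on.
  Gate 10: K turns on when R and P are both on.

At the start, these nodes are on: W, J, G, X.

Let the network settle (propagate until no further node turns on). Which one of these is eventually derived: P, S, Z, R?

P

Gate 5: G and X on → H on.
H is on, so Q turns on (Gate 7).
Gate 8: H and Q on → B on.
Gate 9: B on → P on.
No rule produces Z, and it is not given. R would need L and S (Gate 1), but S never turns on. S would need L and K (Gate 2), but K never turns on.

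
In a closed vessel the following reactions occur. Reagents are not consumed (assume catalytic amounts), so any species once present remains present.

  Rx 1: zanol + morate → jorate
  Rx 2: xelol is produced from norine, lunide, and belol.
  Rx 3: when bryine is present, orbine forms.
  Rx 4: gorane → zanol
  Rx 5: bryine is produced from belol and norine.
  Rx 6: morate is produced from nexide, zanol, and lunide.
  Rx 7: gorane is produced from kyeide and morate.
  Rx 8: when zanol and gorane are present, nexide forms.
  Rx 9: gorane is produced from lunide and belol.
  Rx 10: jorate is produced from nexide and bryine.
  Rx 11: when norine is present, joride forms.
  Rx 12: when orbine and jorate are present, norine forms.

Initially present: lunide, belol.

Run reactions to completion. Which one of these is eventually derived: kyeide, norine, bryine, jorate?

jorate

lunide and belol present → gorane forms (Rx 9).
gorane present → zanol forms (Rx 4).
zanol and gorane present → nexide forms (Rx 8).
nexide, zanol, and lunide present → morate forms (Rx 6).
zanol and morate present → jorate forms (Rx 1).
No rule produces kyeide, and it is not given. norine would need orbine and jorate (Rx 12), but orbine never forms. bryine would need belol and norine (Rx 5), but norine never forms.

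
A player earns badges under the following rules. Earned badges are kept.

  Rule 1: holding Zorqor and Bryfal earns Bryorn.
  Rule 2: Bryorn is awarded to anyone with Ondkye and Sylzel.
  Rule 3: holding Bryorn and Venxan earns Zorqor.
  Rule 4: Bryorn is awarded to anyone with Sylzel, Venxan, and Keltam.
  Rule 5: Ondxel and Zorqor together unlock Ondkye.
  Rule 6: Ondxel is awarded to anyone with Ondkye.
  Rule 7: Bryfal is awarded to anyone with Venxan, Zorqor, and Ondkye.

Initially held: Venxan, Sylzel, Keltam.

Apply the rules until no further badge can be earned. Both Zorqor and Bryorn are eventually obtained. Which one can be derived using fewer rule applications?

Bryorn

Bryorn: With Sylzel, Venxan, and Keltam, Bryorn is earned (Rule 4). [1 rule application]
Zorqor: With Sylzel, Venxan, and Keltam, Bryorn is earned (Rule 4). With Bryorn and Venxan, Zorqor is earned (Rule 3). [2 rule applications]
Bryorn needs fewer.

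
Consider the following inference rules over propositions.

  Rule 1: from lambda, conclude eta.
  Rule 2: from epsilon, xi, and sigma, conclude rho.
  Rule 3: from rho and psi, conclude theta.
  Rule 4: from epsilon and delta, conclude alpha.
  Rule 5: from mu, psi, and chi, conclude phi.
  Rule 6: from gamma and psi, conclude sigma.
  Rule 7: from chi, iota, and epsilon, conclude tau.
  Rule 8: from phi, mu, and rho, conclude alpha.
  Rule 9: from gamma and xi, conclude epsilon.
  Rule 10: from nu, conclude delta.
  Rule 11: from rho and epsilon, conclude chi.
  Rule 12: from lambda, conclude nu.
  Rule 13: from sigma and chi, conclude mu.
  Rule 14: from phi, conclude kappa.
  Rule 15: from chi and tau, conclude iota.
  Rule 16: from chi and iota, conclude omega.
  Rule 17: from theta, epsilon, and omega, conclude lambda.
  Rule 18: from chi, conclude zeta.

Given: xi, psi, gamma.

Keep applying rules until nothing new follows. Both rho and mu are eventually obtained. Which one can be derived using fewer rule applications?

rho: gamma and xi hold, so epsilon follows (Rule 9). From gamma and psi, Rule 6 gives sigma. From epsilon, xi, and sigma, Rule 2 gives rho. [3 rule applications]
mu: From gamma and xi, Rule 9 gives epsilon. From gamma and psi, Rule 6 gives sigma. epsilon, xi, and sigma hold, so rho follows (Rule 2). From rho and epsilon, Rule 11 gives chi. sigma and chi hold, so mu follows (Rule 13). [5 rule applications]
rho needs fewer.

rho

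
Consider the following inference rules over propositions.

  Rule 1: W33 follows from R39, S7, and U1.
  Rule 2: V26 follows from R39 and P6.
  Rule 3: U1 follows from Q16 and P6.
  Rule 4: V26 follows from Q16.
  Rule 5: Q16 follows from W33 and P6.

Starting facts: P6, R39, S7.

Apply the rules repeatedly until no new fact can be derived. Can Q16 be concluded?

No

Q16 would need W33 and P6 (Rule 5), but W33 is never established.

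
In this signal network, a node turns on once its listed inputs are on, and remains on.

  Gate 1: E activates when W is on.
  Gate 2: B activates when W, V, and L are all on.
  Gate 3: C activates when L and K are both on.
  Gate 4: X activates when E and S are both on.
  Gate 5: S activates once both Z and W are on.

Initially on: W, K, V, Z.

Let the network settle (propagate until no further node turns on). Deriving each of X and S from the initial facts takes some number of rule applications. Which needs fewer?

S

S: Gate 5: Z and W on → S on. [1 rule application]
X: Gate 1: W on → E on. Gate 5: Z and W on → S on. E and S are on, so X activates (Gate 4). [3 rule applications]
S needs fewer.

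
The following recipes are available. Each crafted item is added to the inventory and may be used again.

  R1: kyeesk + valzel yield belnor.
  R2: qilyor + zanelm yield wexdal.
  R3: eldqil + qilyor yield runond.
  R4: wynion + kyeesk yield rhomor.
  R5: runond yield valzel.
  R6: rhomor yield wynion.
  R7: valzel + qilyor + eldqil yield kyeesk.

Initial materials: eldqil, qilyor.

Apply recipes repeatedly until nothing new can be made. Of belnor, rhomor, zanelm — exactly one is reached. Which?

belnor

Using R3, eldqil and qilyor make runond.
runond → valzel (R5).
valzel + qilyor + eldqil → kyeesk (R7).
kyeesk + valzel → belnor (R1).
rhomor would need wynion and kyeesk (R4), but wynion is never obtained. No rule produces zanelm, and it is not given.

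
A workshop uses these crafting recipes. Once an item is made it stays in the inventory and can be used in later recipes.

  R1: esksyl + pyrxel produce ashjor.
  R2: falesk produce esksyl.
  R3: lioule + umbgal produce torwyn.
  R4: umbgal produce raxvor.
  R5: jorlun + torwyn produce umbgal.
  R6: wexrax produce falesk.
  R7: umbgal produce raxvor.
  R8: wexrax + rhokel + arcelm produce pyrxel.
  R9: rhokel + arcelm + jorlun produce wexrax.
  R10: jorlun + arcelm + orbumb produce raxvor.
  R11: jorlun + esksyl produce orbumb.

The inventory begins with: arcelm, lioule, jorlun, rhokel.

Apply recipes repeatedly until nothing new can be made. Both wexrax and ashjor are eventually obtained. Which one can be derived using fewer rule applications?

wexrax: rhokel + arcelm + jorlun → wexrax (R9). [1 rule application]
ashjor: rhokel + arcelm + jorlun → wexrax (R9). wexrax + rhokel + arcelm → pyrxel (R8). wexrax → falesk (R6). falesk → esksyl (R2). Using R1, esksyl and pyrxel make ashjor. [5 rule applications]
wexrax needs fewer.

wexrax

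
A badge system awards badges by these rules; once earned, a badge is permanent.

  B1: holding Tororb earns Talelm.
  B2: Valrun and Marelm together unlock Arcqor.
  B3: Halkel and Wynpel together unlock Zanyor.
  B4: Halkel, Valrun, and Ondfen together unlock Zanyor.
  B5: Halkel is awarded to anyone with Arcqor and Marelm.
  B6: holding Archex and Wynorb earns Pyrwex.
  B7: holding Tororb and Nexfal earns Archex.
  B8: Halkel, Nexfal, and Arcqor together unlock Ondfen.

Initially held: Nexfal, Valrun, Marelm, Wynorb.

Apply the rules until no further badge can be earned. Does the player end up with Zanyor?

Yes

With Valrun and Marelm, Arcqor is earned (B2).
With Arcqor and Marelm, Halkel is earned (B5).
With Halkel, Nexfal, and Arcqor, Ondfen is earned (B8).
With Halkel, Valrun, and Ondfen, Zanyor is earned (B4).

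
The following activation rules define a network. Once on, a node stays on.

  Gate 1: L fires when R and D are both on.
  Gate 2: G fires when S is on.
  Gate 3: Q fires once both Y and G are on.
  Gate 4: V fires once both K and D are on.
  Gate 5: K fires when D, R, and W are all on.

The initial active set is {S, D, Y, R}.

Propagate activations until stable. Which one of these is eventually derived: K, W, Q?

Gate 2: S on → G on.
Gate 3: Y and G on → Q on.
No rule produces W, and it is not given. K would need D, R, and W (Gate 5), but W never turns on.

Q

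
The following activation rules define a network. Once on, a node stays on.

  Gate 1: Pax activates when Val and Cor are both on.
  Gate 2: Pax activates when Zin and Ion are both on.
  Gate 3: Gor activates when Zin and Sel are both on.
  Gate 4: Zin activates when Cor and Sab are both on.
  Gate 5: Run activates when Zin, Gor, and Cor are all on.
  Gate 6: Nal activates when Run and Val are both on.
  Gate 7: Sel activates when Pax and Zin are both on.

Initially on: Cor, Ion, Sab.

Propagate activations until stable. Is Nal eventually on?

No

Nal would need Run and Val (Gate 6), but Val never turns on.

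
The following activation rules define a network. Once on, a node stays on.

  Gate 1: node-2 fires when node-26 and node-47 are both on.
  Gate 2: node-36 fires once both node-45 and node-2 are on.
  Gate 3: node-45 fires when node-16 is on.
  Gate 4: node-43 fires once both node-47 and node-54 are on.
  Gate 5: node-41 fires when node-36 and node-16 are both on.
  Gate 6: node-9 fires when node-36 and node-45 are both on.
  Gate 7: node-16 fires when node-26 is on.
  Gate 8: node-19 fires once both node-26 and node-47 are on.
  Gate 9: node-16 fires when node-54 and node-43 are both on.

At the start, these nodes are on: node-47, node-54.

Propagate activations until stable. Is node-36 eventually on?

node-36 would need node-45 and node-2 (Gate 2), but node-2 never turns on.

No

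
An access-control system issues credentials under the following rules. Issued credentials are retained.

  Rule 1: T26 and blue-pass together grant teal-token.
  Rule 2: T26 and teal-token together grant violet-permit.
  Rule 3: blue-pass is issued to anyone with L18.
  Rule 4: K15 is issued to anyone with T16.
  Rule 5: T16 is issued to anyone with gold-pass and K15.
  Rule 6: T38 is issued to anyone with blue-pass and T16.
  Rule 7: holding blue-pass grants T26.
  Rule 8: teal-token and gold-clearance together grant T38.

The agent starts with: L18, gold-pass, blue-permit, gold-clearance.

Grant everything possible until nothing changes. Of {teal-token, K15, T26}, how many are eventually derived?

Holding L18 grants blue-pass (Rule 3).
Holding blue-pass grants T26 (Rule 7).
Holding T26 and blue-pass grants teal-token (Rule 1).
teal-token: reached.
K15 would need T16 (Rule 4), but T16 is never granted.
T26: reached.
Reached: teal-token and T26 — 2 of the 3.

2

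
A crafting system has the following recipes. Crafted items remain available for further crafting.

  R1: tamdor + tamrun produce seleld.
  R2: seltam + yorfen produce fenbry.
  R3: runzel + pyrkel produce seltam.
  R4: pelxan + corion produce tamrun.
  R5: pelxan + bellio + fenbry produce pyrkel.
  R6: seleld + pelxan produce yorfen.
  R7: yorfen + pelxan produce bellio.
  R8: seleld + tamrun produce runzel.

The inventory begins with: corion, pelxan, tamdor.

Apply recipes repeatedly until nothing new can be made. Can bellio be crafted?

pelxan + corion → tamrun (R4).
Using R1, tamdor and tamrun make seleld.
seleld + pelxan → yorfen (R6).
Using R7, yorfen and pelxan make bellio.

Yes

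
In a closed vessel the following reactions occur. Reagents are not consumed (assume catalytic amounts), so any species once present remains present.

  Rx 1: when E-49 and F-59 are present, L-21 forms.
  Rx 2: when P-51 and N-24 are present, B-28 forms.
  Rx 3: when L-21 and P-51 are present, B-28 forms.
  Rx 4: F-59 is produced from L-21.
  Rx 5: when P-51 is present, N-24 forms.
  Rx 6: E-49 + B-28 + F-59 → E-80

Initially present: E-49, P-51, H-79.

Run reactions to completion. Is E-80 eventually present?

E-80 would need E-49, B-28, and F-59 (Rx 6), but F-59 never forms.

No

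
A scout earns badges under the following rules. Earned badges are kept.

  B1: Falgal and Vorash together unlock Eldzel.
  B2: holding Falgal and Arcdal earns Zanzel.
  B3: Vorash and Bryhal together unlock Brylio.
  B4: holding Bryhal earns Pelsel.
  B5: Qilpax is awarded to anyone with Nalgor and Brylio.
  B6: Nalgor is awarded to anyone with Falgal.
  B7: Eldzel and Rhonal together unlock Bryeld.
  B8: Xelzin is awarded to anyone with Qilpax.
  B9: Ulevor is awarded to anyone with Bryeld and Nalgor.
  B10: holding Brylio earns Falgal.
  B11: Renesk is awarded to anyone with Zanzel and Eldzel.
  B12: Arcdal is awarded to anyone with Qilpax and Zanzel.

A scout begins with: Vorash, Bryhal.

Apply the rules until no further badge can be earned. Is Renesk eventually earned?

Renesk would need Zanzel and Eldzel (B11), but Zanzel is never earned.

No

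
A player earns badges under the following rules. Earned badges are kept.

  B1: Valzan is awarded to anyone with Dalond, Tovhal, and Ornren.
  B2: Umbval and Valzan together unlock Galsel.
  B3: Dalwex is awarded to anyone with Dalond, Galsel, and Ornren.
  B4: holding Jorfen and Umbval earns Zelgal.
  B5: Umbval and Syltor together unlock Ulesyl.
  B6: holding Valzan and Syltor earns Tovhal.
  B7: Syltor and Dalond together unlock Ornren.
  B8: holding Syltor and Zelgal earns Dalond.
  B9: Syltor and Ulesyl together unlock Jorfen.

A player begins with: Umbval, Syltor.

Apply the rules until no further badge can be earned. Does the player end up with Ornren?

With Umbval and Syltor, Ulesyl is earned (B5).
With Syltor and Ulesyl, Jorfen is earned (B9).
With Jorfen and Umbval, Zelgal is earned (B4).
With Syltor and Zelgal, Dalond is earned (B8).
With Syltor and Dalond, Ornren is earned (B7).

Yes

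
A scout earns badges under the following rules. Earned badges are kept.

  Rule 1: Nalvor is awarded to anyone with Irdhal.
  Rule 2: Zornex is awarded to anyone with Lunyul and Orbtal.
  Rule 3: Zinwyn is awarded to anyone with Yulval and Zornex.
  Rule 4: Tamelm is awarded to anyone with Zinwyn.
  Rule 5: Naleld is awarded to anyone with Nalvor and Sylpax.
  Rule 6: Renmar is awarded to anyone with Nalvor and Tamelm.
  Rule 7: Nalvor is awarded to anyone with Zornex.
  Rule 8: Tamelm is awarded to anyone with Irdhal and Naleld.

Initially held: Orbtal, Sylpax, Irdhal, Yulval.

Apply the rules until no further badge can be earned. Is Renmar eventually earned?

Yes

With Irdhal, Nalvor is earned (Rule 1).
With Nalvor and Sylpax, Naleld is earned (Rule 5).
With Irdhal and Naleld, Tamelm is earned (Rule 8).
With Nalvor and Tamelm, Renmar is earned (Rule 6).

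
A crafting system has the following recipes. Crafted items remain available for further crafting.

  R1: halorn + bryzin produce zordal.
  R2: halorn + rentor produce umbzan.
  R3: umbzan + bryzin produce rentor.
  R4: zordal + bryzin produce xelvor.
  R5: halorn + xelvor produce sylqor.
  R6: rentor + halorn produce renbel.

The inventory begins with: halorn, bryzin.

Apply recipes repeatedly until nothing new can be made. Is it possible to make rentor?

No

rentor would need umbzan and bryzin (R3), but umbzan is never obtained.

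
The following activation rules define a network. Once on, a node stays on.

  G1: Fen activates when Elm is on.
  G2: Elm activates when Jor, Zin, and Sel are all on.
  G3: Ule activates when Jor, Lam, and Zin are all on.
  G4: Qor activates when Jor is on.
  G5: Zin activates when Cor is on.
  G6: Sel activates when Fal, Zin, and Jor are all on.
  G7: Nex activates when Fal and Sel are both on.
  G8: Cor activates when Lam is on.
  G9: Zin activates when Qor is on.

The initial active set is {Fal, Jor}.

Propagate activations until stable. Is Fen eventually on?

Jor is on, so Qor activates (G4).
Qor is on, so Zin activates (G9).
G6: Fal, Zin, and Jor on → Sel on.
G2: Jor, Zin, and Sel on → Elm on.
Elm is on, so Fen activates (G1).

Yes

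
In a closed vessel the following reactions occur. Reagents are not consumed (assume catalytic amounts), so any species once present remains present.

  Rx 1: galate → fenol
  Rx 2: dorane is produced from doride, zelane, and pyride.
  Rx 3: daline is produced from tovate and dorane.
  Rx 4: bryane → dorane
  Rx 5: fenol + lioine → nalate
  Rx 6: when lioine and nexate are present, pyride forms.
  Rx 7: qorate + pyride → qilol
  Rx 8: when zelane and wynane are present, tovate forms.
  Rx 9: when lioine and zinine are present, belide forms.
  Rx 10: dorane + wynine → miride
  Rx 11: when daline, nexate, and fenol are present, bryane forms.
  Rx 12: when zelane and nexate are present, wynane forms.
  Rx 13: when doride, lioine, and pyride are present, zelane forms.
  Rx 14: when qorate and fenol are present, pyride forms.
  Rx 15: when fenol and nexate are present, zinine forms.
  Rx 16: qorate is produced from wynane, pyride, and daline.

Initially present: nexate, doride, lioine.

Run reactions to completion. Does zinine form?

zinine would need fenol and nexate (Rx 15), but fenol never forms.

No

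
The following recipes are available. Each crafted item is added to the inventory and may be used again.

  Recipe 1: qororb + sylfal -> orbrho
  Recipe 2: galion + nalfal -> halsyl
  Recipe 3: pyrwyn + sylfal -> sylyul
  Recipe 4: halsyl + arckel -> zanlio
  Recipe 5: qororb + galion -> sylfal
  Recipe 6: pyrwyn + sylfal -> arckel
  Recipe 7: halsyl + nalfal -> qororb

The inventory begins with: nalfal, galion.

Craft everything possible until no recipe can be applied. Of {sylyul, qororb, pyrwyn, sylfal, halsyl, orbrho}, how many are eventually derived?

Using Recipe 2, galion and nalfal make halsyl.
halsyl + nalfal -> qororb (Recipe 7).
Using Recipe 5, qororb and galion make sylfal.
Using Recipe 1, qororb and sylfal make orbrho.
sylyul would need pyrwyn and sylfal (Recipe 3), but pyrwyn is never obtained.
qororb: reached.
No rule produces pyrwyn, and it is not given.
sylfal: reached.
halsyl: reached.
orbrho: reached.
Reached: qororb, sylfal, halsyl, and orbrho — 4 of the 6.

4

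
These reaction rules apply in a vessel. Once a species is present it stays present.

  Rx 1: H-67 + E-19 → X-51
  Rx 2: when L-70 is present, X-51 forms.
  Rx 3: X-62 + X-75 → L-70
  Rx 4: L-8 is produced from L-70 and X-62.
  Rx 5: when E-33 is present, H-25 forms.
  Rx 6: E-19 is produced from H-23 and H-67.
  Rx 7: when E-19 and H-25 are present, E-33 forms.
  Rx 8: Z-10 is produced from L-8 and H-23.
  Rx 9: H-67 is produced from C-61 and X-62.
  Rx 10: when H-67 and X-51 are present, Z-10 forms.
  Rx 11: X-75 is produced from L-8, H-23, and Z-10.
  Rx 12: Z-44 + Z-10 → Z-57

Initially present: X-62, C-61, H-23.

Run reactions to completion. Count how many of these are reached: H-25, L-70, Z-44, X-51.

1

C-61 and X-62 present → H-67 forms (Rx 9).
H-23 and H-67 present → E-19 forms (Rx 6).
H-67 and E-19 present → X-51 forms (Rx 1).
H-25 would need E-33 (Rx 5), but E-33 never forms.
L-70 would need X-62 and X-75 (Rx 3), but X-75 never forms.
No rule produces Z-44, and it is not given.
X-51: reached.
Reached: X-51 — 1 of the 4.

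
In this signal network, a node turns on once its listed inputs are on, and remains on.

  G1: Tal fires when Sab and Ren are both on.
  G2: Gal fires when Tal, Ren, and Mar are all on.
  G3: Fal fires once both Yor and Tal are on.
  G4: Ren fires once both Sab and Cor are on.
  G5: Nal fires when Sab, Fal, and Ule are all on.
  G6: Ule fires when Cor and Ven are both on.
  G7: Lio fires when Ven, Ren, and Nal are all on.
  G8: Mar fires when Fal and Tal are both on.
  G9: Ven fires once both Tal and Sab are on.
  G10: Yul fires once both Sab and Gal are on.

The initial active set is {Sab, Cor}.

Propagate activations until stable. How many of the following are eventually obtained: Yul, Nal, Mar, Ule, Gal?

G4: Sab and Cor on → Ren on.
Sab and Ren are on, so Tal fires (G1).
Tal and Sab are on, so Ven fires (G9).
Cor and Ven are on, so Ule fires (G6).
Yul would need Sab and Gal (G10), but Gal never turns on.
Nal would need Sab, Fal, and Ule (G5), but Fal never turns on.
Mar would need Fal and Tal (G8), but Fal never turns on.
Ule: reached.
Gal would need Tal, Ren, and Mar (G2), but Mar never turns on.
Reached: Ule — 1 of the 5.

1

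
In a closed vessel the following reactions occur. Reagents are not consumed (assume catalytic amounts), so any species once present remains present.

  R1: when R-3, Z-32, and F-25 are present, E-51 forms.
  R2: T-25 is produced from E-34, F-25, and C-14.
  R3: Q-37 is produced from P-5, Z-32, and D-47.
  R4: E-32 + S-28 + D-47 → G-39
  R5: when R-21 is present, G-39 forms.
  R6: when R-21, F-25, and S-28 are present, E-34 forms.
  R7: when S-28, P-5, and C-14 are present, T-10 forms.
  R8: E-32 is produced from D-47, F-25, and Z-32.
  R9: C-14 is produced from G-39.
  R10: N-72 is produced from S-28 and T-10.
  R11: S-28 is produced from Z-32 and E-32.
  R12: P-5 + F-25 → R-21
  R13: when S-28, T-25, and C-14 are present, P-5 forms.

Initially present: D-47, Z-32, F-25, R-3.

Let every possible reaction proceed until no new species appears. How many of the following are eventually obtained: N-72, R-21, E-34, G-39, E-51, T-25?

2

R-3, Z-32, and F-25 present → E-51 forms (R1).
D-47, F-25, and Z-32 present → E-32 forms (R8).
Z-32 and E-32 present → S-28 forms (R11).
E-32, S-28, and D-47 present → G-39 forms (R4).
N-72 would need S-28 and T-10 (R10), but T-10 never forms.
R-21 would need P-5 and F-25 (R12), but P-5 never forms.
E-34 would need R-21, F-25, and S-28 (R6), but R-21 never forms.
G-39: reached.
E-51: reached.
T-25 would need E-34, F-25, and C-14 (R2), but E-34 never forms.
Reached: G-39 and E-51 — 2 of the 6.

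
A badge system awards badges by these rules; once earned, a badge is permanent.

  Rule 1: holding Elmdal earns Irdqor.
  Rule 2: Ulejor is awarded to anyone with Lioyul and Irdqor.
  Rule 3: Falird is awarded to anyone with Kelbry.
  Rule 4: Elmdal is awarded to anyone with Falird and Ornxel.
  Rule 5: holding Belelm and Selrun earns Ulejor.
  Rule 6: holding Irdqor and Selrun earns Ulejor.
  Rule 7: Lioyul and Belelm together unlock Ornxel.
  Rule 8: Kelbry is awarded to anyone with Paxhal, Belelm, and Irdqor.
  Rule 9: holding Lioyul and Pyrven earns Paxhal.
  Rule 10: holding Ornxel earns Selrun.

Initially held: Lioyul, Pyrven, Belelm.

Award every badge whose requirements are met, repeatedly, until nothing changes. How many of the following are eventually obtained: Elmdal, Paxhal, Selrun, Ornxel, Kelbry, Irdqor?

With Lioyul and Pyrven, Paxhal is earned (Rule 9).
With Lioyul and Belelm, Ornxel is earned (Rule 7).
With Ornxel, Selrun is earned (Rule 10).
Elmdal would need Falird and Ornxel (Rule 4), but Falird is never earned.
Paxhal: reached.
Selrun: reached.
Ornxel: reached.
Kelbry would need Paxhal, Belelm, and Irdqor (Rule 8), but Irdqor is never earned.
Irdqor would need Elmdal (Rule 1), but Elmdal is never earned.
Reached: Paxhal, Selrun, and Ornxel — 3 of the 6.

3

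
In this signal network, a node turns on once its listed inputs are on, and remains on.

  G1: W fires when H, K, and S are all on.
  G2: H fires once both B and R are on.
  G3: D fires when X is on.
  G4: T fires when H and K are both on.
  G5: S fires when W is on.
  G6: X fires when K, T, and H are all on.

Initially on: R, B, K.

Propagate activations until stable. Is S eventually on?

No

S would need W (G5), but W never turns on.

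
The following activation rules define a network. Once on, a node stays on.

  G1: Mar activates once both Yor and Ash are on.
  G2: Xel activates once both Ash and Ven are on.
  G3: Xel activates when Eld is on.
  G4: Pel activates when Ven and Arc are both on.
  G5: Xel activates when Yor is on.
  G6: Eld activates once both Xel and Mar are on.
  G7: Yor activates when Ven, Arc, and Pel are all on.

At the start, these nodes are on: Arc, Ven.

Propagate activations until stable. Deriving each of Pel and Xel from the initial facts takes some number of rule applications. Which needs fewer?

Pel: G4: Ven and Arc on → Pel on. [1 rule application]
Xel: Ven and Arc are on, so Pel activates (G4). G7: Ven, Arc, and Pel on → Yor on. Yor is on, so Xel activates (G5). [3 rule applications]
Pel needs fewer.

Pel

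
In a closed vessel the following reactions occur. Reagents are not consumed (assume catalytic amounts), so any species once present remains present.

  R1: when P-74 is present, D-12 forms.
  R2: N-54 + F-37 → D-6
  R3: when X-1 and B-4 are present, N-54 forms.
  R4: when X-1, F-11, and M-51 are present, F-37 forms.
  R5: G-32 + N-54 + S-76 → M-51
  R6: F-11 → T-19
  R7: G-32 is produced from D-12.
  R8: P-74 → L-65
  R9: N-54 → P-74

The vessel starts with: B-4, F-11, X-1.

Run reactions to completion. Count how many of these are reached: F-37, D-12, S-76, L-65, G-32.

3

X-1 and B-4 present → N-54 forms (R3).
N-54 present → P-74 forms (R9).
P-74 present → D-12 forms (R1).
P-74 present → L-65 forms (R8).
D-12 present → G-32 forms (R7).
F-37 would need X-1, F-11, and M-51 (R4), but M-51 never forms.
D-12: reached.
No rule produces S-76, and it is not given.
L-65: reached.
G-32: reached.
Reached: D-12, L-65, and G-32 — 3 of the 5.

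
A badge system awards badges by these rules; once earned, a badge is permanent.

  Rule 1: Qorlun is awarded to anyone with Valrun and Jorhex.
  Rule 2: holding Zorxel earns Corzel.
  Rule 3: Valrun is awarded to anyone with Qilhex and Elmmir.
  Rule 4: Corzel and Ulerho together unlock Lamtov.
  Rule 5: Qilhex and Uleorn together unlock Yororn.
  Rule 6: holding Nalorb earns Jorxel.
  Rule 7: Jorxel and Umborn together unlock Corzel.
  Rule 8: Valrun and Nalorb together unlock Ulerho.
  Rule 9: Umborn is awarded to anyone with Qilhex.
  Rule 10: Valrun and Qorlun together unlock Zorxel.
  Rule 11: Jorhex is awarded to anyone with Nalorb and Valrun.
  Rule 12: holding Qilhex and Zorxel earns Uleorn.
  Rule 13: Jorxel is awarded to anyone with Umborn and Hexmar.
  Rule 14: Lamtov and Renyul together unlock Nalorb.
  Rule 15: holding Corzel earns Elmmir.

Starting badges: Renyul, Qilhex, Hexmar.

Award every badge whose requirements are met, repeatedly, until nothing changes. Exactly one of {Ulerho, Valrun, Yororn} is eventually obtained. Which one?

With Qilhex, Umborn is earned (Rule 9).
With Umborn and Hexmar, Jorxel is earned (Rule 13).
With Jorxel and Umborn, Corzel is earned (Rule 7).
With Corzel, Elmmir is earned (Rule 15).
With Qilhex and Elmmir, Valrun is earned (Rule 3).
Ulerho would need Valrun and Nalorb (Rule 8), but Nalorb is never earned. Yororn would need Qilhex and Uleorn (Rule 5), but Uleorn is never earned.

Valrun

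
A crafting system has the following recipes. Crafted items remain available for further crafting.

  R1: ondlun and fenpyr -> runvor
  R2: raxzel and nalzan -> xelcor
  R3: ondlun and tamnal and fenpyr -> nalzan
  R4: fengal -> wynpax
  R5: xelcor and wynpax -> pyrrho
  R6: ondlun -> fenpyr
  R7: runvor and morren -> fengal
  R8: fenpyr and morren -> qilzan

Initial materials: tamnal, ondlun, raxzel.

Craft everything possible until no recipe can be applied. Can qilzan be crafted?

qilzan would need fenpyr and morren (R8), but morren is never obtained.

No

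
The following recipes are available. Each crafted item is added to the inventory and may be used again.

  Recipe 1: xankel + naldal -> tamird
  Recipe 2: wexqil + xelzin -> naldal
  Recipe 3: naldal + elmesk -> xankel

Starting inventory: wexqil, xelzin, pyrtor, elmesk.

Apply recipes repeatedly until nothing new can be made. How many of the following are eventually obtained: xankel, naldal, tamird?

3

wexqil + xelzin -> naldal (Recipe 2).
Using Recipe 3, naldal and elmesk make xankel.
xankel + naldal -> tamird (Recipe 1).
xankel: reached.
naldal: reached.
tamird: reached.
All 3 are reached.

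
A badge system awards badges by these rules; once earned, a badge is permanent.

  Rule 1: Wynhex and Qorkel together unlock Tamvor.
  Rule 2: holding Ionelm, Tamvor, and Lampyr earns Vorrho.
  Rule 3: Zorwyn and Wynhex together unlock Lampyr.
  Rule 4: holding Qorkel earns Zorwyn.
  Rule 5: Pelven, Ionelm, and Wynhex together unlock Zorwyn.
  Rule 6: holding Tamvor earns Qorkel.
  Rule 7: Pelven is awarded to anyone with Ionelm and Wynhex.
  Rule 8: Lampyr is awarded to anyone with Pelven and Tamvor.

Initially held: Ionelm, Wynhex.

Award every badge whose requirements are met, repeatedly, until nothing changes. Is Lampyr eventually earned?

With Ionelm and Wynhex, Pelven is earned (Rule 7).
With Pelven, Ionelm, and Wynhex, Zorwyn is earned (Rule 5).
With Zorwyn and Wynhex, Lampyr is earned (Rule 3).

Yes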